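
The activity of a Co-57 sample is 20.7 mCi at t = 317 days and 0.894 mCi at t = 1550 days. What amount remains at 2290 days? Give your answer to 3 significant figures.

0.136 mCi

Over Δt = 1550 − 317 = 1233 days, the level fell by a factor of 20.7/0.894 ≈ 23.154.
n = log₂(23.154) ≈ 4.5332 half-lives, so t½ = 1233/4.5332 ≈ 271.99 days.
From t = 1550 to t = 2290: 0.894 × (1/2)^((2290−1550)/271.99) ≈ 0.13562 mCi.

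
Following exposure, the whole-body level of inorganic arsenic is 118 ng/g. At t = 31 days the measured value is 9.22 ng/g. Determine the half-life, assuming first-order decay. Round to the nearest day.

A/A₀ = 9.22/118 ≈ 0.078136.
n = log₂(12.798) ≈ 3.6779 half-lives elapsed in 31 days.
t½ = 31/3.6779 ≈ 8.4288 days.

8 days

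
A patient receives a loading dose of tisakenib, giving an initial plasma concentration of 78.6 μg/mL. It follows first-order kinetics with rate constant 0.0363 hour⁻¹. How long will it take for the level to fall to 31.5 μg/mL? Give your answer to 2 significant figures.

t½ = ln 2 / k = 0.69315 / 0.0363 ≈ 19.095 hours.
Fraction remaining = 31.5/78.6 ≈ 0.40076.
n = log₂(78.6/31.5) = ln(2.4952)/ln 2 ≈ 1.3192 half-lives.
t = n × t½ = 1.3192 × 19.095 ≈ 25.19 hours.

25 hours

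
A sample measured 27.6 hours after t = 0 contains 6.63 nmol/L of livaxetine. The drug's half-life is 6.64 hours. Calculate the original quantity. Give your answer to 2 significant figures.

120 nmol/L

Number of half-lives elapsed: n = 27.6/6.64 ≈ 4.1566.
A₀ = A × 2^n = 6.63 × 2^4.1566 = 6.63 × 17.835 ≈ 118.25 nmol/L.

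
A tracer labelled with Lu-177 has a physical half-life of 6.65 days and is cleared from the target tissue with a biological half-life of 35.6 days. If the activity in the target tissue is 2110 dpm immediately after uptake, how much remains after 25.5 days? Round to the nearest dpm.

90 dpm

1/t_eff = 1/t_phys + 1/t_biol = 1/6.65 + 1/35.6 = 0.17847 per day.
t_eff = 6.65 × 35.6 / (6.65 + 35.6) ≈ 5.6033 days.
Remaining = 2110 × (1/2)^(25.5/5.6033) = 2110 × (1/2)^4.5509 ≈ 90.018 dpm.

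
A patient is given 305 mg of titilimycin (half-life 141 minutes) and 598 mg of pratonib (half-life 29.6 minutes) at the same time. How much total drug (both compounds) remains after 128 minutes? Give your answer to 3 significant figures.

titilimycin: 305 × (1/2)^(128/141) = 305 × (1/2)^0.9078 ≈ 162.56 mg.
pratonib: 598 × (1/2)^(128/29.6) = 598 × (1/2)^4.3243 ≈ 29.85 mg.
Total = 162.56 + 29.85 ≈ 192.41 mg.

192 mg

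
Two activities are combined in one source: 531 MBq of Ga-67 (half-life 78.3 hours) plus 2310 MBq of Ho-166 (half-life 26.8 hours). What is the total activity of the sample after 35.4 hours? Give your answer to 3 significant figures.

Ga-67: 531 × (1/2)^(35.4/78.3) = 531 × (1/2)^0.45211 ≈ 388.15 MBq.
Ho-166: 2310 × (1/2)^(35.4/26.8) = 2310 × (1/2)^1.3209 ≈ 924.66 MBq.
Total = 388.15 + 924.66 ≈ 1312.8 MBq.

1310 MBq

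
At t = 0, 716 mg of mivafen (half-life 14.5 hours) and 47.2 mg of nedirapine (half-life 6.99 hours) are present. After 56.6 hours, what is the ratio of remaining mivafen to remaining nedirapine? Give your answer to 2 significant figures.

280

mivafen: 716 × (1/2)^(56.6/14.5) = 716 × (1/2)^3.9034 ≈ 47.847 mg.
nedirapine: 47.2 × (1/2)^(56.6/6.99) = 47.2 × (1/2)^8.0973 ≈ 0.17235 mg.
Ratio ≈ 47.847 / 0.17235 ≈ 277.61.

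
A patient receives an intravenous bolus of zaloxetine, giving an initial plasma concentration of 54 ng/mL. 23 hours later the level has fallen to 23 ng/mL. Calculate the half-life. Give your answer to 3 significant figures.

18.7 hours

A/A₀ = 23/54 ≈ 0.42593.
n = log₂(2.3478) ≈ 1.2313 half-lives elapsed in 23 hours.
t½ = 23/1.2313 ≈ 18.679 hours.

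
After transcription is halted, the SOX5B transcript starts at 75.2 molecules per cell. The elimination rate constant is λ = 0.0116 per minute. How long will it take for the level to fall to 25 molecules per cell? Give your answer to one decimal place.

94.9 minutes

t½ = ln 2 / λ = 0.69315 / 0.0116 ≈ 59.754 minutes.
Fraction remaining = 25/75.2 ≈ 0.33245.
n = log₂(75.2/25) = ln(3.008)/ln 2 ≈ 1.5888 half-lives.
t = n × t½ = 1.5888 × 59.754 ≈ 94.938 minutes.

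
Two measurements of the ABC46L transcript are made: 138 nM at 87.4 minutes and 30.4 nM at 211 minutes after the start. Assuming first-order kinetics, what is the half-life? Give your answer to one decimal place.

56.6 minutes

Over Δt = 211 − 87.4 = 123.6 minutes, the level fell by a factor of 138/30.4 ≈ 4.5395.
n = log₂(4.5395) ≈ 2.1825 half-lives, so t½ = 123.6/2.1825 ≈ 56.632 minutes.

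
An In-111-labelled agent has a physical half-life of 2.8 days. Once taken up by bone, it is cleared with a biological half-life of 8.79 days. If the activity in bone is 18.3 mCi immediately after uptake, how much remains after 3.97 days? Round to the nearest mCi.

5 mCi

1/t_eff = 1/t_phys + 1/t_biol = 1/2.8 + 1/8.79 = 0.47091 per day.
t_eff = 2.8 × 8.79 / (2.8 + 8.79) ≈ 2.1236 days.
Remaining = 18.3 × (1/2)^(3.97/2.1236) = 18.3 × (1/2)^1.8695 ≈ 5.0081 mCi.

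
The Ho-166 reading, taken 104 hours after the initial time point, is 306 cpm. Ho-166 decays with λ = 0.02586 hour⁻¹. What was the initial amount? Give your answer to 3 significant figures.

4510 cpm

t½ = ln 2 / λ = 0.69315 / 0.02586 ≈ 26.804 hours.
Number of half-lives elapsed: n = 104/26.804 ≈ 3.88.
A₀ = A × 2^n = 306 × 2^3.88 = 306 × 14.723 ≈ 4505.4 cpm.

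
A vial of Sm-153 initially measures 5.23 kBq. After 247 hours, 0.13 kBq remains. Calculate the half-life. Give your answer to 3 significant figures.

46.3 hours

A/A₀ = 0.13/5.23 ≈ 0.024857.
n = log₂(40.231) ≈ 5.3302 half-lives elapsed in 247 hours.
t½ = 247/5.3302 ≈ 46.339 hours.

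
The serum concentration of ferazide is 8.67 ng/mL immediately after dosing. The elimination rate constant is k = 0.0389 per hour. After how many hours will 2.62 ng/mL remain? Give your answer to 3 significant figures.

30.8 hours

t½ = ln 2 / k = 0.69315 / 0.0389 ≈ 17.819 hours.
Fraction remaining = 2.62/8.67 ≈ 0.30219.
n = log₂(8.67/2.62) = ln(3.3092)/ln 2 ≈ 1.7265 half-lives.
t = n × t½ = 1.7265 × 17.819 ≈ 30.763 hours.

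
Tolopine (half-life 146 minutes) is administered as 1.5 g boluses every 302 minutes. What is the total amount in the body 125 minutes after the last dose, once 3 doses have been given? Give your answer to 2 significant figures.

The 3 doses were given 729, 427, 125 minutes ago.
Total = 1.5·(1/2)^(729/146) + 1.5·(1/2)^(427/146) + 1.5·(1/2)^(125/146)
      = 0.047098 + 0.19755 + 0.82863 ≈ 1.0733 g.

1.1 g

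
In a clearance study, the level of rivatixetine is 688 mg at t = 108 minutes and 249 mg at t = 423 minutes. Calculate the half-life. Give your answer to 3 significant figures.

215 minutes

Over Δt = 423 − 108 = 315 minutes, the level fell by a factor of 688/249 ≈ 2.7631.
n = log₂(2.7631) ≈ 1.4663 half-lives, so t½ = 315/1.4663 ≈ 214.83 minutes.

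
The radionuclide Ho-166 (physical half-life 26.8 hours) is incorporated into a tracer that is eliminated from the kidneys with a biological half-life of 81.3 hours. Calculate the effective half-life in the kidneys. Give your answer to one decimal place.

20.2 hours

1/t_eff = 1/t_phys + 1/t_biol = 1/26.8 + 1/81.3 = 0.049614 per hour.
t_eff = 26.8 × 81.3 / (26.8 + 81.3) ≈ 20.156 hours.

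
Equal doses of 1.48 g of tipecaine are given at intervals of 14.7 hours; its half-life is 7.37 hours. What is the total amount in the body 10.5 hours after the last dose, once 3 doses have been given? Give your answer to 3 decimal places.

0.724 g

The 3 doses were given 39.9, 25.2, 10.5 hours ago.
Total = 1.48·(1/2)^(39.9/7.37) + 1.48·(1/2)^(25.2/7.37) + 1.48·(1/2)^(10.5/7.37)
      = 0.034716 + 0.13834 + 0.5513 ≈ 0.72436 g.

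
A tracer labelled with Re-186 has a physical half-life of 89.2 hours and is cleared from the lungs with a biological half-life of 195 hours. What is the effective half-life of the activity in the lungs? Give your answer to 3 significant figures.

1/t_eff = 1/t_phys + 1/t_biol = 1/89.2 + 1/195 = 0.016339 per hour.
t_eff = 89.2 × 195 / (89.2 + 195) ≈ 61.203 hours.

61.2 hours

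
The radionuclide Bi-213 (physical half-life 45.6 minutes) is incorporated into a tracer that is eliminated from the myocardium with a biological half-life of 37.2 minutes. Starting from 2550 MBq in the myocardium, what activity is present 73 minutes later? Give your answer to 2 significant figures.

220 MBq

1/t_eff = 1/t_phys + 1/t_biol = 1/45.6 + 1/37.2 = 0.048812 per minute.
t_eff = 45.6 × 37.2 / (45.6 + 37.2) ≈ 20.487 minutes.
Remaining = 2550 × (1/2)^(73/20.487) = 2550 × (1/2)^3.5632 ≈ 215.72 MBq.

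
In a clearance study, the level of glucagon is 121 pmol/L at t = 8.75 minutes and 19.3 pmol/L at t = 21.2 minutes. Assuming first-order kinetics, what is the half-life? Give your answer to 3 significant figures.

Over Δt = 21.2 − 8.75 = 12.45 minutes, the level fell by a factor of 121/19.3 ≈ 6.2694.
n = log₂(6.2694) ≈ 2.6483 half-lives, so t½ = 12.45/2.6483 ≈ 4.7011 minutes.

4.70 minutes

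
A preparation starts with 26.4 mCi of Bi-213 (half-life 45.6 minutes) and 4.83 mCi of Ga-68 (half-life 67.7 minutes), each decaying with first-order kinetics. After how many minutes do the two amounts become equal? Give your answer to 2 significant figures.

340 minutes

Set 26.4·(1/2)^(t/45.6) = 4.83·(1/2)^(t/67.7).
Taking log₂: log₂(26.4/4.83) = t·(1/45.6 − 1/67.7).
log₂(5.4658) = 2.4504; 1/45.6 − 1/67.7 = 0.0071588.
t = 2.4504 / 0.0071588 ≈ 342.3 minutes.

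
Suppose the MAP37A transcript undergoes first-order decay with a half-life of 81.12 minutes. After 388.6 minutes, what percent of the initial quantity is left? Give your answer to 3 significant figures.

3.61%

n = 388.6/81.12 ≈ 4.7904 half-lives.
Fraction remaining = (1/2)^4.7904 ≈ 0.036136, i.e. 3.6136%.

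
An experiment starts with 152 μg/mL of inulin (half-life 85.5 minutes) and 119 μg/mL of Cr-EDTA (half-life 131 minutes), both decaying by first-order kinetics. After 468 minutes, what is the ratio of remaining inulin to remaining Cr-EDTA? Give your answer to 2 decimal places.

0.34

inulin: 152 × (1/2)^(468/85.5) = 152 × (1/2)^5.4737 ≈ 3.4206 μg/mL.
Cr-EDTA: 119 × (1/2)^(468/131) = 119 × (1/2)^3.5725 ≈ 10.003 μg/mL.
Ratio ≈ 3.4206 / 10.003 ≈ 0.34197.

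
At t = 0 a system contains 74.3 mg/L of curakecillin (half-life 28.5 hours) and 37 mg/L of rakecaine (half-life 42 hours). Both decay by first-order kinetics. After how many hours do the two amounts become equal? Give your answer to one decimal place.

Set 74.3·(1/2)^(t/28.5) = 37·(1/2)^(t/42).
Taking log₂: log₂(74.3/37) = t·(1/28.5 − 1/42).
log₂(2.0081) = 1.0058; 1/28.5 − 1/42 = 0.011278.
t = 1.0058 / 0.011278 ≈ 89.184 hours.

89.2 hours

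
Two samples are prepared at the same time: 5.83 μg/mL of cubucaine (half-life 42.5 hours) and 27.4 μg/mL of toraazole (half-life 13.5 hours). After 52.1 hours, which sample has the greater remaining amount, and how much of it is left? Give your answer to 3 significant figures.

cubucaine: 5.83 × (1/2)^1.2259 ≈ 2.4925 μg/mL.
toraazole: 27.4 × (1/2)^3.8593 ≈ 1.888 μg/mL.
Cubucaine has more remaining, at ≈ 2.4925 μg/mL.

cubucaine, 2.49 μg/mL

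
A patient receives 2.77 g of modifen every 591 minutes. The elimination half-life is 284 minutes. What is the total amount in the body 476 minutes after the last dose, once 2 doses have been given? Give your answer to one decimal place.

The 2 doses were given 1067, 476 minutes ago.
Total = 2.77·(1/2)^(1067/284) + 2.77·(1/2)^(476/284)
      = 0.20488 + 0.86684 ≈ 1.0717 g.

1.1 g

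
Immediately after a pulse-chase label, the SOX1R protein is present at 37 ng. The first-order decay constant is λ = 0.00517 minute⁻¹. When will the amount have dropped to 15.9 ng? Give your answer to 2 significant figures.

t½ = ln 2 / λ = 0.69315 / 0.00517 ≈ 134.07 minutes.
Fraction remaining = 15.9/37 ≈ 0.42973.
n = log₂(37/15.9) = ln(2.327)/ln 2 ≈ 1.2185 half-lives.
t = n × t½ = 1.2185 × 134.07 ≈ 163.37 minutes.

160 minutes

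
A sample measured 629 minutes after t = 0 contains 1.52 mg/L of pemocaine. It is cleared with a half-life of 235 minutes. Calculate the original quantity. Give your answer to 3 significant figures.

Number of half-lives elapsed: n = 629/235 ≈ 2.6766.
A₀ = A × 2^n = 1.52 × 2^2.6766 = 1.52 × 6.3935 ≈ 9.7181 mg/L.

9.72 mg/L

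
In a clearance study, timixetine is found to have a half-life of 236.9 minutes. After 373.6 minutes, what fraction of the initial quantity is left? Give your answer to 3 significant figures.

n = 373.6/236.9 ≈ 1.577 half-lives.
Fraction remaining = (1/2)^1.577 ≈ 0.33517.

0.335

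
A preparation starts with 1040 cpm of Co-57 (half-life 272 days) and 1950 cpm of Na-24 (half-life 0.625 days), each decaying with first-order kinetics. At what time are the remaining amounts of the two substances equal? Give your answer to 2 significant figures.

Set 1040·(1/2)^(t/272) = 1950·(1/2)^(t/0.625).
Taking log₂: log₂(1040/1950) = t·(1/272 − 1/0.625).
log₂(0.53333) = -0.90689; 1/272 − 1/0.625 = -1.5963.
t = -0.90689 / -1.5963 ≈ 0.56811 days.

0.57 days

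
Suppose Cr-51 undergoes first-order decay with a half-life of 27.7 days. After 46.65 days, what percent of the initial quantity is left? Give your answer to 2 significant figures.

n = 46.65/27.7 ≈ 1.6841 half-lives.
Fraction remaining = (1/2)^1.6841 ≈ 0.31119, i.e. 31.119%.

31%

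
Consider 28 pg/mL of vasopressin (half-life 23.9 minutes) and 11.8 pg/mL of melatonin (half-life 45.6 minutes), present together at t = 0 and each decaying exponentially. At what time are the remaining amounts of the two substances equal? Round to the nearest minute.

Set 28·(1/2)^(t/23.9) = 11.8·(1/2)^(t/45.6).
Taking log₂: log₂(28/11.8) = t·(1/23.9 − 1/45.6).
log₂(2.3729) = 1.2466; 1/23.9 − 1/45.6 = 0.019911.
t = 1.2466 / 0.019911 ≈ 62.61 minutes.

63 minutes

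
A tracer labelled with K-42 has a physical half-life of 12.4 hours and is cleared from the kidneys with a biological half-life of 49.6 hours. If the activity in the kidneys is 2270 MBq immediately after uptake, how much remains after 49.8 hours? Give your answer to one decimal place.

1/t_eff = 1/t_phys + 1/t_biol = 1/12.4 + 1/49.6 = 0.10081 per hour.
t_eff = 12.4 × 49.6 / (12.4 + 49.6) ≈ 9.92 hours.
Remaining = 2270 × (1/2)^(49.8/9.92) = 2270 × (1/2)^5.0202 ≈ 69.953 MBq.

70.0 MBq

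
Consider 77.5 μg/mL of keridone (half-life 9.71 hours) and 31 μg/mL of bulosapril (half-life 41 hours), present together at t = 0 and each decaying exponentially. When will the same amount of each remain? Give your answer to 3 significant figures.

16.8 hours

Set 77.5·(1/2)^(t/9.71) = 31·(1/2)^(t/41).
Taking log₂: log₂(77.5/31) = t·(1/9.71 − 1/41).
log₂(2.5) = 1.3219; 1/9.71 − 1/41 = 0.078596.
t = 1.3219 / 0.078596 ≈ 16.819 hours.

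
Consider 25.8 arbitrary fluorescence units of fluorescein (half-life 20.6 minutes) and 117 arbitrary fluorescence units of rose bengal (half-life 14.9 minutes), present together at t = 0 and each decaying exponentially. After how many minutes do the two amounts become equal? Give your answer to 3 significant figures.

Set 25.8·(1/2)^(t/20.6) = 117·(1/2)^(t/14.9).
Taking log₂: log₂(25.8/117) = t·(1/20.6 − 1/14.9).
log₂(0.22051) = -2.1811; 1/20.6 − 1/14.9 = -0.01857.
t = -2.1811 / -0.01857 ≈ 117.45 minutes.

117 minutes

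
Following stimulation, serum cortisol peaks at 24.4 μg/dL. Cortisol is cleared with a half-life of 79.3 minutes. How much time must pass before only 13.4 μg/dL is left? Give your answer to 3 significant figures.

Fraction remaining = 13.4/24.4 ≈ 0.54918.
n = log₂(24.4/13.4) = ln(1.8209)/ln 2 ≈ 0.86465 half-lives.
t = n × t½ = 0.86465 × 79.3 ≈ 68.567 minutes.

68.6 minutes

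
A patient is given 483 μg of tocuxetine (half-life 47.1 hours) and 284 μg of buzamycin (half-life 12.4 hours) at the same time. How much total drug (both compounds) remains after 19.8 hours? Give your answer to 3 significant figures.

455 μg

tocuxetine: 483 × (1/2)^(19.8/47.1) = 483 × (1/2)^0.42038 ≈ 360.91 μg.
buzamycin: 284 × (1/2)^(19.8/12.4) = 284 × (1/2)^1.5968 ≈ 93.895 μg.
Total = 360.91 + 93.895 ≈ 454.81 μg.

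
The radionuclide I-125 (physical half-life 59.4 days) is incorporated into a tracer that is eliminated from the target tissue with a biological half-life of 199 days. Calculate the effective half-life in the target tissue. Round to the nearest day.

1/t_eff = 1/t_phys + 1/t_biol = 1/59.4 + 1/199 = 0.02186 per day.
t_eff = 59.4 × 199 / (59.4 + 199) ≈ 45.745 days.

46 days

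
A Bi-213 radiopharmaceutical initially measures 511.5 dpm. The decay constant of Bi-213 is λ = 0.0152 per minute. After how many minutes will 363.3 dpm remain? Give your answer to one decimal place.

22.5 minutes

t½ = ln 2 / λ = 0.69315 / 0.0152 ≈ 45.602 minutes.
Fraction remaining = 363.3/511.5 ≈ 0.71026.
n = log₂(511.5/363.3) = ln(1.4079)/ln 2 ≈ 0.49357 half-lives.
t = n × t½ = 0.49357 × 45.602 ≈ 22.508 minutes.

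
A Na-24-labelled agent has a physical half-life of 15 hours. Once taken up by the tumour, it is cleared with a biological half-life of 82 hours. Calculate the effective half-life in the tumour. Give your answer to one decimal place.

12.7 hours

1/t_eff = 1/t_phys + 1/t_biol = 1/15 + 1/82 = 0.078862 per hour.
t_eff = 15 × 82 / (15 + 82) ≈ 12.68 hours.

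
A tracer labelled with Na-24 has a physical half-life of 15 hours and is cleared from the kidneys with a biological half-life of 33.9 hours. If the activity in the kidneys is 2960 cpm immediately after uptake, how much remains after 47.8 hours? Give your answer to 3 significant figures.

1/t_eff = 1/t_phys + 1/t_biol = 1/15 + 1/33.9 = 0.096165 per hour.
t_eff = 15 × 33.9 / (15 + 33.9) ≈ 10.399 hours.
Remaining = 2960 × (1/2)^(47.8/10.399) = 2960 × (1/2)^4.5967 ≈ 122.33 cpm.

122 cpm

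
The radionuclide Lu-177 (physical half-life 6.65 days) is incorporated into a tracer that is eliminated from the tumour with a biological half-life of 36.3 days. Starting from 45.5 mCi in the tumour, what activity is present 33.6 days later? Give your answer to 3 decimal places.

0.722 mCi

1/t_eff = 1/t_phys + 1/t_biol = 1/6.65 + 1/36.3 = 0.17792 per day.
t_eff = 6.65 × 36.3 / (6.65 + 36.3) ≈ 5.6204 days.
Remaining = 45.5 × (1/2)^(33.6/5.6204) = 45.5 × (1/2)^5.9783 ≈ 0.72174 mCi.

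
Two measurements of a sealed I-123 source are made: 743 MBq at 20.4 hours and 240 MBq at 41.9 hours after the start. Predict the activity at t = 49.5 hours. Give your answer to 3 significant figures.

Over Δt = 41.9 − 20.4 = 21.5 hours, the level fell by a factor of 743/240 ≈ 3.0958.
n = log₂(3.0958) ≈ 1.6303 half-lives, so t½ = 21.5/1.6303 ≈ 13.188 hours.
From t = 41.9 to t = 49.5: 240 × (1/2)^((49.5−41.9)/13.188) ≈ 160.96 MBq.

161 MBq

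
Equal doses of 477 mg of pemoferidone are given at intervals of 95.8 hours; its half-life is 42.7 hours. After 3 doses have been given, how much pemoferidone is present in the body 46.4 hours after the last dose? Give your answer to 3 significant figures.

The 3 doses were given 238, 142.2, 46.4 hours ago.
Total = 477·(1/2)^(238/42.7) + 477·(1/2)^(142.2/42.7) + 477·(1/2)^(46.4/42.7)
      = 10.015 + 47.427 + 224.6 ≈ 282.04 mg.

282 mg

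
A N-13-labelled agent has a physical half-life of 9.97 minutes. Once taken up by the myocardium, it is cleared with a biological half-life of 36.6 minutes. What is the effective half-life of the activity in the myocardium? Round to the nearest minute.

1/t_eff = 1/t_phys + 1/t_biol = 1/9.97 + 1/36.6 = 0.12762 per minute.
t_eff = 9.97 × 36.6 / (9.97 + 36.6) ≈ 7.8356 minutes.

8 minutes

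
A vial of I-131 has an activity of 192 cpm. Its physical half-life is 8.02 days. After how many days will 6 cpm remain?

6/192 = 1/32, so 5 half-lives have elapsed.
t = 5 × 8.02 = 40.1 days.

40.1 days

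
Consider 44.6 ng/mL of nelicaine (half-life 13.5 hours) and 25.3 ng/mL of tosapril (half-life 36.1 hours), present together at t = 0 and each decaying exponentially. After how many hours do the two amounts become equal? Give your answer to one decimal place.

17.6 hours

Set 44.6·(1/2)^(t/13.5) = 25.3·(1/2)^(t/36.1).
Taking log₂: log₂(44.6/25.3) = t·(1/13.5 − 1/36.1).
log₂(1.7628) = 0.81791; 1/13.5 − 1/36.1 = 0.046373.
t = 0.81791 / 0.046373 ≈ 17.637 hours.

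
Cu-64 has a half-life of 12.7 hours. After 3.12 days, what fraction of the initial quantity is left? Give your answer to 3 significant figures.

0.0168

3.12 days = 74.88 hours.
n = 74.88/12.7 ≈ 5.8961 half-lives.
Fraction remaining = (1/2)^5.8961 ≈ 0.016792.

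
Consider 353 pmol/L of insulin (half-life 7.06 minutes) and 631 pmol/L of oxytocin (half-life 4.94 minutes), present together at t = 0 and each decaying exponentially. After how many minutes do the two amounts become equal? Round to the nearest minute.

Set 353·(1/2)^(t/7.06) = 631·(1/2)^(t/4.94).
Taking log₂: log₂(353/631) = t·(1/7.06 − 1/4.94).
log₂(0.55943) = -0.83797; 1/7.06 − 1/4.94 = -0.060786.
t = -0.83797 / -0.060786 ≈ 13.786 minutes.

14 minutes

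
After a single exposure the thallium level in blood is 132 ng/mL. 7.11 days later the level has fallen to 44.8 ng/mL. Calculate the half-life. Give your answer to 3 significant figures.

4.56 days

A/A₀ = 44.8/132 ≈ 0.33939.
n = log₂(2.9464) ≈ 1.559 half-lives elapsed in 7.11 days.
t½ = 7.11/1.559 ≈ 4.5607 days.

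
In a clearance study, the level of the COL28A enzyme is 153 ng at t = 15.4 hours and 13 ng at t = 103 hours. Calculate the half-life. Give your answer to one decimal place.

24.6 hours

Over Δt = 103 − 15.4 = 87.6 hours, the level fell by a factor of 153/13 ≈ 11.769.
n = log₂(11.769) ≈ 3.5569 half-lives, so t½ = 87.6/3.5569 ≈ 24.628 hours.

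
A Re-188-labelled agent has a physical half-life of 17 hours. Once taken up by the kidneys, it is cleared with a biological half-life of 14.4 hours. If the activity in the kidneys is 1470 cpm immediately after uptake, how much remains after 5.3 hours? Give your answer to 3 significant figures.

918 cpm

1/t_eff = 1/t_phys + 1/t_biol = 1/17 + 1/14.4 = 0.12827 per hour.
t_eff = 17 × 14.4 / (17 + 14.4) ≈ 7.7962 hours.
Remaining = 1470 × (1/2)^(5.3/7.7962) = 1470 × (1/2)^0.67982 ≈ 917.64 cpm.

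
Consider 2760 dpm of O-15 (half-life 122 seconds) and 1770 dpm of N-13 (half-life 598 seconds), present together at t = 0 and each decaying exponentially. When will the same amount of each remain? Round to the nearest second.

Set 2760·(1/2)^(t/122) = 1770·(1/2)^(t/598).
Taking log₂: log₂(2760/1770) = t·(1/122 − 1/598).
log₂(1.5593) = 0.64092; 1/122 − 1/598 = 0.0065245.
t = 0.64092 / 0.0065245 ≈ 98.233 seconds.

98 seconds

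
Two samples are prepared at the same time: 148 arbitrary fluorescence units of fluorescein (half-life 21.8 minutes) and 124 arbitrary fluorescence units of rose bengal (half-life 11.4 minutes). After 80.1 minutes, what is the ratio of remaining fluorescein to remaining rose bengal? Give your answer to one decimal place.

fluorescein: 148 × (1/2)^(80.1/21.8) = 148 × (1/2)^3.6743 ≈ 11.593 arbitrary fluorescence units.
rose bengal: 124 × (1/2)^(80.1/11.4) = 124 × (1/2)^7.0263 ≈ 0.95124 arbitrary fluorescence units.
Ratio ≈ 11.593 / 0.95124 ≈ 12.187.

12.2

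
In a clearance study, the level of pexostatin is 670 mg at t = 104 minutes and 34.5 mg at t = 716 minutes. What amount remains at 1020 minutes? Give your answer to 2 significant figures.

7.9 mg

Over Δt = 716 − 104 = 612 minutes, the level fell by a factor of 670/34.5 ≈ 19.42.
n = log₂(19.42) ≈ 4.2795 half-lives, so t½ = 612/4.2795 ≈ 143.01 minutes.
From t = 716 to t = 1020: 34.5 × (1/2)^((1020−716)/143.01) ≈ 7.905 mg.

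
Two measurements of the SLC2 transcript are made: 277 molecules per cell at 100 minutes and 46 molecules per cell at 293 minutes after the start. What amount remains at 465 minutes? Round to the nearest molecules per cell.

9 molecules per cell

Over Δt = 293 − 100 = 193 minutes, the level fell by a factor of 277/46 ≈ 6.0217.
n = log₂(6.0217) ≈ 2.5902 half-lives, so t½ = 193/2.5902 ≈ 74.512 minutes.
From t = 293 to t = 465: 46 × (1/2)^((465−293)/74.512) ≈ 9.287 molecules per cell.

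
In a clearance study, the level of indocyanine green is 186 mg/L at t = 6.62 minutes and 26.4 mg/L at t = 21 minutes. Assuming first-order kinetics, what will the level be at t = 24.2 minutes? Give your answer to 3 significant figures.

17.1 mg/L

Over Δt = 21 − 6.62 = 14.38 minutes, the level fell by a factor of 186/26.4 ≈ 7.0455.
n = log₂(7.0455) ≈ 2.8167 half-lives, so t½ = 14.38/2.8167 ≈ 5.1053 minutes.
From t = 21 to t = 24.2: 26.4 × (1/2)^((24.2−21)/5.1053) ≈ 17.097 mg/L.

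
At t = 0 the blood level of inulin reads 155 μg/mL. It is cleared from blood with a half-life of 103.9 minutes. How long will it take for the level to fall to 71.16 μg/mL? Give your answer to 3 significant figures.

117 minutes

Fraction remaining = 71.16/155 ≈ 0.4591.
n = log₂(155/71.16) = ln(2.1782)/ln 2 ≈ 1.1231 half-lives.
t = n × t½ = 1.1231 × 103.9 ≈ 116.69 minutes.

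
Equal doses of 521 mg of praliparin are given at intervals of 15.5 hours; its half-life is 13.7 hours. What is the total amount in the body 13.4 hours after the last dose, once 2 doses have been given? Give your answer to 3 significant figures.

385 mg

The 2 doses were given 28.9, 13.4 hours ago.
Total = 521·(1/2)^(28.9/13.7) + 521·(1/2)^(13.4/13.7)
      = 120.73 + 264.48 ≈ 385.21 mg.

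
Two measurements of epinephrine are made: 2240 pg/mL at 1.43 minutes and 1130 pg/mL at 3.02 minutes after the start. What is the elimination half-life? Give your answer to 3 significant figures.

Over Δt = 3.02 − 1.43 = 1.59 minutes, the level fell by a factor of 2240/1130 ≈ 1.9823.
n = log₂(1.9823) ≈ 0.98718 half-lives, so t½ = 1.59/0.98718 ≈ 1.6107 minutes.

1.61 minutes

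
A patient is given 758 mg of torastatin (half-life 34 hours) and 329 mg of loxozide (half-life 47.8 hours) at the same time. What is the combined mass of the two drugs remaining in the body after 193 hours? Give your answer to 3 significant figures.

torastatin: 758 × (1/2)^(193/34) = 758 × (1/2)^5.6765 ≈ 14.821 mg.
loxozide: 329 × (1/2)^(193/47.8) = 329 × (1/2)^4.0377 ≈ 20.033 mg.
Total = 14.821 + 20.033 ≈ 34.854 mg.

34.9 mg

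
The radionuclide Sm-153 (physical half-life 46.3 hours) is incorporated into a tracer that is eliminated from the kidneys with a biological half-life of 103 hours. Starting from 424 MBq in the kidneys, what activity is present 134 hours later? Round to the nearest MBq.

23 MBq

1/t_eff = 1/t_phys + 1/t_biol = 1/46.3 + 1/103 = 0.031307 per hour.
t_eff = 46.3 × 103 / (46.3 + 103) ≈ 31.942 hours.
Remaining = 424 × (1/2)^(134/31.942) = 424 × (1/2)^4.1951 ≈ 23.147 MBq.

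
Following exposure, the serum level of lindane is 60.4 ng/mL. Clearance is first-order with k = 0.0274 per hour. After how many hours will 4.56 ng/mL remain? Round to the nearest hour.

94 hours

t½ = ln 2 / k = 0.69315 / 0.0274 ≈ 25.297 hours.
Fraction remaining = 4.56/60.4 ≈ 0.075497.
n = log₂(60.4/4.56) = ln(13.246)/ln 2 ≈ 3.7274 half-lives.
t = n × t½ = 3.7274 × 25.297 ≈ 94.294 hours.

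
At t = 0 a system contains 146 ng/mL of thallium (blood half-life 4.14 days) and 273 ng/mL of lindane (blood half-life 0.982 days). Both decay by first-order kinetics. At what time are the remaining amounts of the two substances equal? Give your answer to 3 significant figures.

Set 146·(1/2)^(t/4.14) = 273·(1/2)^(t/0.982).
Taking log₂: log₂(146/273) = t·(1/4.14 − 1/0.982).
log₂(0.5348) = -0.90293; 1/4.14 − 1/0.982 = -0.77678.
t = -0.90293 / -0.77678 ≈ 1.1624 days.

1.16 days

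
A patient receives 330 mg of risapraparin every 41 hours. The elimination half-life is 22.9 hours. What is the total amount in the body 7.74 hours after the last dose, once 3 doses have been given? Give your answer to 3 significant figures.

The 3 doses were given 89.74, 48.74, 7.74 hours ago.
Total = 330·(1/2)^(89.74/22.9) + 330·(1/2)^(48.74/22.9) + 330·(1/2)^(7.74/22.9)
      = 21.819 + 75.476 + 261.08 ≈ 358.37 mg.

358 mg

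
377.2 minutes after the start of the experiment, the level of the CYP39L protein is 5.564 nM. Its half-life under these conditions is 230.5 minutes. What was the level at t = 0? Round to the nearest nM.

Number of half-lives elapsed: n = 377.2/230.5 ≈ 1.6364.
A₀ = A × 2^n = 5.564 × 2^1.6364 = 5.564 × 3.109 ≈ 17.298 nM.

17 nM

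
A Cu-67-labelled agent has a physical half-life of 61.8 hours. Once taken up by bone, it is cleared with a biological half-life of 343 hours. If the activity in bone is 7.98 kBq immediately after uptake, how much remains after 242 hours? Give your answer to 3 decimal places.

1/t_eff = 1/t_phys + 1/t_biol = 1/61.8 + 1/343 = 0.019097 per hour.
t_eff = 61.8 × 343 / (61.8 + 343) ≈ 52.365 hours.
Remaining = 7.98 × (1/2)^(242/52.365) = 7.98 × (1/2)^4.6214 ≈ 0.32421 kBq.

0.324 kBq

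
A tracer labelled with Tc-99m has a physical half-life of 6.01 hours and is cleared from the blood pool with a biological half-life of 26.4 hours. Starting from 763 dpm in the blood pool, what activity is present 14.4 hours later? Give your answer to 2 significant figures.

1/t_eff = 1/t_phys + 1/t_biol = 1/6.01 + 1/26.4 = 0.20427 per hour.
t_eff = 6.01 × 26.4 / (6.01 + 26.4) ≈ 4.8955 hours.
Remaining = 763 × (1/2)^(14.4/4.8955) = 763 × (1/2)^2.9415 ≈ 99.325 dpm.

99 dpm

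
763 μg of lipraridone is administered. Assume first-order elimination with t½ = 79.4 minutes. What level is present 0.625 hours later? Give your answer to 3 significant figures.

Convert the elapsed time: 0.625 hours = 37.5 minutes.
Number of half-lives: n = 37.5/79.4 ≈ 0.47229.
Remaining = 763 × (1/2)^0.47229 = 763 × 0.72082 ≈ 549.98 μg.

550 μg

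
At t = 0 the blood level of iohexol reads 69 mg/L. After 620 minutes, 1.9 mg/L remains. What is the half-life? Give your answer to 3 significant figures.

A/A₀ = 1.9/69 ≈ 0.027536.
n = log₂(36.316) ≈ 5.1825 half-lives elapsed in 620 minutes.
t½ = 620/5.1825 ≈ 119.63 minutes.

120 minutes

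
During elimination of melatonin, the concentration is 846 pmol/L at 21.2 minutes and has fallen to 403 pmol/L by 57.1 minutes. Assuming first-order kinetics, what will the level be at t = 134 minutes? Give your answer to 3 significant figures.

82.3 pmol/L

Over Δt = 57.1 − 21.2 = 35.9 minutes, the level fell by a factor of 846/403 ≈ 2.0993.
n = log₂(2.0993) ≈ 1.0699 half-lives, so t½ = 35.9/1.0699 ≈ 33.555 minutes.
From t = 57.1 to t = 134: 403 × (1/2)^((134−57.1)/33.555) ≈ 82.304 pmol/L.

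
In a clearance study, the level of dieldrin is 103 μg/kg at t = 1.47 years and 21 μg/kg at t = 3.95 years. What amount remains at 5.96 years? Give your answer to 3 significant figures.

Over Δt = 3.95 − 1.47 = 2.48 years, the level fell by a factor of 103/21 ≈ 4.9048.
n = log₂(4.9048) ≈ 2.2942 half-lives, so t½ = 2.48/2.2942 ≈ 1.081 years.
From t = 3.95 to t = 5.96: 21 × (1/2)^((5.96−3.95)/1.081) ≈ 5.7874 μg/kg.

5.79 μg/kg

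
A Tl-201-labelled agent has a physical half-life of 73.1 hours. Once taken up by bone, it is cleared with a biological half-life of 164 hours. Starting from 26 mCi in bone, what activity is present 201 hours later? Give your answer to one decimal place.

1.7 mCi

1/t_eff = 1/t_phys + 1/t_biol = 1/73.1 + 1/164 = 0.019777 per hour.
t_eff = 73.1 × 164 / (73.1 + 164) ≈ 50.563 hours.
Remaining = 26 × (1/2)^(201/50.563) = 26 × (1/2)^3.9753 ≈ 1.6531 mCi.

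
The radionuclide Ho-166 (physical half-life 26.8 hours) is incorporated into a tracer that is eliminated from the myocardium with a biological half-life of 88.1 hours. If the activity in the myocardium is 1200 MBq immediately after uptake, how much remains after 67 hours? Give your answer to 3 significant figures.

125 MBq

1/t_eff = 1/t_phys + 1/t_biol = 1/26.8 + 1/88.1 = 0.048664 per hour.
t_eff = 26.8 × 88.1 / (26.8 + 88.1) ≈ 20.549 hours.
Remaining = 1200 × (1/2)^(67/20.549) = 1200 × (1/2)^3.2605 ≈ 125.22 MBq.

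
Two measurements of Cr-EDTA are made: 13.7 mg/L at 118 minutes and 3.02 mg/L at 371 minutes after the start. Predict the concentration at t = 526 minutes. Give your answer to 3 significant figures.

1.20 mg/L

Over Δt = 371 − 118 = 253 minutes, the level fell by a factor of 13.7/3.02 ≈ 4.5364.
n = log₂(4.5364) ≈ 2.1816 half-lives, so t½ = 253/2.1816 ≈ 115.97 minutes.
From t = 371 to t = 526: 3.02 × (1/2)^((526−371)/115.97) ≈ 1.1958 mg/L.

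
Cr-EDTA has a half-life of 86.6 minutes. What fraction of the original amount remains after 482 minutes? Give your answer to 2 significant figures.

n = 482/86.6 ≈ 5.5658 half-lives.
Fraction remaining = (1/2)^5.5658 ≈ 0.021112.

0.021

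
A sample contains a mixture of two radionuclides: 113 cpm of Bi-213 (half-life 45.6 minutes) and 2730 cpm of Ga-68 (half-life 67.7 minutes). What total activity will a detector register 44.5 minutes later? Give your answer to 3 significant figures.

Bi-213: 113 × (1/2)^(44.5/45.6) = 113 × (1/2)^0.97588 ≈ 57.453 cpm.
Ga-68: 2730 × (1/2)^(44.5/67.7) = 2730 × (1/2)^0.65731 ≈ 1731 cpm.
Total = 57.453 + 1731 ≈ 1788.4 cpm.

1790 cpm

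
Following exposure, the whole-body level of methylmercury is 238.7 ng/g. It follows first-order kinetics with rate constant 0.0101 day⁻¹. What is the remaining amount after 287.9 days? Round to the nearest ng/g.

13 ng/g

t½ = ln 2 / λ = 0.69315 / 0.0101 ≈ 68.628 days.
Number of half-lives: n = 287.9/68.628 ≈ 4.1951.
Remaining = 238.7 × (1/2)^4.1951 = 238.7 × 0.054596 ≈ 13.032 ng/g.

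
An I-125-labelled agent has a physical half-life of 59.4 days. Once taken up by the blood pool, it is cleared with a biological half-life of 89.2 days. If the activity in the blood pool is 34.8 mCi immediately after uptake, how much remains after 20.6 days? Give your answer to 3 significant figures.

1/t_eff = 1/t_phys + 1/t_biol = 1/59.4 + 1/89.2 = 0.028046 per day.
t_eff = 59.4 × 89.2 / (59.4 + 89.2) ≈ 35.656 days.
Remaining = 34.8 × (1/2)^(20.6/35.656) = 34.8 × (1/2)^0.57774 ≈ 23.316 mCi.

23.3 mCi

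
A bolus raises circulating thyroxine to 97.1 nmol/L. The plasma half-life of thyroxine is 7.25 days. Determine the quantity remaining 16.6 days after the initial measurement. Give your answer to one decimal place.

19.9 nmol/L

Number of half-lives: n = 16.6/7.25 ≈ 2.2897.
Remaining = 97.1 × (1/2)^2.2897 = 97.1 × 0.20452 ≈ 19.859 nmol/L.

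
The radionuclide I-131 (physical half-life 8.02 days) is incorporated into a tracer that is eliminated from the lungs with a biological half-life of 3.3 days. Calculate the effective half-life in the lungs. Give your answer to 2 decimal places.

2.34 days

1/t_eff = 1/t_phys + 1/t_biol = 1/8.02 + 1/3.3 = 0.42772 per day.
t_eff = 8.02 × 3.3 / (8.02 + 3.3) ≈ 2.338 days.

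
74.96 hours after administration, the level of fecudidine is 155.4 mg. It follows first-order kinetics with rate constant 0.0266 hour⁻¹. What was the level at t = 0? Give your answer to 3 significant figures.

t½ = ln 2 / k = 0.69315 / 0.0266 ≈ 26.058 hours.
Number of half-lives elapsed: n = 74.96/26.058 ≈ 2.8766.
A₀ = A × 2^n = 155.4 × 2^2.8766 = 155.4 × 7.3444 ≈ 1141.3 mg.

1140 mg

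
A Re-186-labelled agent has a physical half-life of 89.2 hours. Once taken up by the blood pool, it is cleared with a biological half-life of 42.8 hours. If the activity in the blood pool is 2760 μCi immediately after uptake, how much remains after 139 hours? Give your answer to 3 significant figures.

1/t_eff = 1/t_phys + 1/t_biol = 1/89.2 + 1/42.8 = 0.034575 per hour.
t_eff = 89.2 × 42.8 / (89.2 + 42.8) ≈ 28.922 hours.
Remaining = 2760 × (1/2)^(139/28.922) = 2760 × (1/2)^4.806 ≈ 98.667 μCi.

98.7 μCi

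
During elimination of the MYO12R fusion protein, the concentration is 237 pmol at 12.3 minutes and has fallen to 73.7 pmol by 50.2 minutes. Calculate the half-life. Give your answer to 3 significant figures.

Over Δt = 50.2 − 12.3 = 37.9 minutes, the level fell by a factor of 237/73.7 ≈ 3.2157.
n = log₂(3.2157) ≈ 1.6852 half-lives, so t½ = 37.9/1.6852 ≈ 22.491 minutes.

22.5 minutes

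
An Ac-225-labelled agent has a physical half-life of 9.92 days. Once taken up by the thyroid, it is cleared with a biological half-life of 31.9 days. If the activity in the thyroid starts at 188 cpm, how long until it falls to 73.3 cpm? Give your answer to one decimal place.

1/t_eff = 1/t_phys + 1/t_biol = 1/9.92 + 1/31.9 = 0.13215 per day.
t_eff = 9.92 × 31.9 / (9.92 + 31.9) ≈ 7.5669 days.
n = log₂(188/73.3) ≈ 1.3588; t = 1.3588 × 7.5669 ≈ 10.282 days.

10.3 days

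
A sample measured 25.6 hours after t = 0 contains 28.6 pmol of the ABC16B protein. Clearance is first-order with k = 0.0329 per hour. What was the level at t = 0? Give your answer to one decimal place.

t½ = ln 2 / k = 0.69315 / 0.0329 ≈ 21.068 hours.
Number of half-lives elapsed: n = 25.6/21.068 ≈ 1.2151.
A₀ = A × 2^n = 28.6 × 2^1.2151 = 28.6 × 2.3216 ≈ 66.397 pmol.

66.4 pmol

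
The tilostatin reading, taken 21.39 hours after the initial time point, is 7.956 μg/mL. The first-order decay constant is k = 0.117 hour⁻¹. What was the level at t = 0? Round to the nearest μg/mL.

97 μg/mL

t½ = ln 2 / k = 0.69315 / 0.117 ≈ 5.9243 hours.
Number of half-lives elapsed: n = 21.39/5.9243 ≈ 3.6105.
A₀ = A × 2^n = 7.956 × 2^3.6105 = 7.956 × 12.215 ≈ 97.179 μg/mL.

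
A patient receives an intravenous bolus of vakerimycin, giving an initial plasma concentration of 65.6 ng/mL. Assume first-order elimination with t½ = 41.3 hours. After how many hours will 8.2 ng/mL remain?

8.2/65.6 = 1/8, so 3 half-lives have elapsed.
t = 3 × 41.3 = 123.9 hours.

123.9 hours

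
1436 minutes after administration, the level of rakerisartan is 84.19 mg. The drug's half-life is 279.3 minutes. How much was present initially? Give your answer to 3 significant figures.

2970 mg

Number of half-lives elapsed: n = 1436/279.3 ≈ 5.1414.
A₀ = A × 2^n = 84.19 × 2^5.1414 = 84.19 × 35.296 ≈ 2971.6 mg.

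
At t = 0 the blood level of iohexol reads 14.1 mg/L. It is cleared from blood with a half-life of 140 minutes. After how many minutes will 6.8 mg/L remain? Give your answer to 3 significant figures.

147 minutes

Fraction remaining = 6.8/14.1 ≈ 0.48227.
n = log₂(14.1/6.8) = ln(2.0735)/ln 2 ≈ 1.0521 half-lives.
t = n × t½ = 1.0521 × 140 ≈ 147.29 minutes.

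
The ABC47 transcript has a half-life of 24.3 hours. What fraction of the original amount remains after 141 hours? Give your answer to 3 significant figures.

n = 141/24.3 ≈ 5.8025 half-lives.
Fraction remaining = (1/2)^5.8025 ≈ 0.017918.

0.0179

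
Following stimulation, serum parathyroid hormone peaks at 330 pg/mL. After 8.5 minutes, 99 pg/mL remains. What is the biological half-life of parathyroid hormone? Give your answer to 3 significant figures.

4.89 minutes

A/A₀ = 99/330 ≈ 0.3.
n = log₂(3.3333) ≈ 1.737 half-lives elapsed in 8.5 minutes.
t½ = 8.5/1.737 ≈ 4.8936 minutes.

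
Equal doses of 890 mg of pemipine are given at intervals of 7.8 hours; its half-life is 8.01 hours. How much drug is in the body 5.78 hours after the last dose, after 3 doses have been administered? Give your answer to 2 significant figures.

950 mg

The 3 doses were given 21.38, 13.58, 5.78 hours ago.
Total = 890·(1/2)^(21.38/8.01) + 890·(1/2)^(13.58/8.01) + 890·(1/2)^(5.78/8.01)
      = 139.92 + 274.81 + 539.72 ≈ 954.45 mg.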